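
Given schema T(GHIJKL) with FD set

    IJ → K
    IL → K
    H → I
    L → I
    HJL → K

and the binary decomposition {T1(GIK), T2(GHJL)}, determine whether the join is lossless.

No

Common attributes: T1 ∩ T2 = {G}.
No dependency enlarges {G}, so (G)⁺ = {G}.
The closure contains neither all of T1 = {GIK} nor all of T2 = {GHJL}, so the common attributes are not a superkey of either fragment. The join is lossy.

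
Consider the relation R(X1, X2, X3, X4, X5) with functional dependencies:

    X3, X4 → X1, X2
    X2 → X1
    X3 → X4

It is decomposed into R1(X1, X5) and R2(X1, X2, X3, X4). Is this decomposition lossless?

Common attributes: R1 ∩ R2 = {X1}.
No dependency enlarges {X1}, so (X1)⁺ = {X1}.
The closure contains neither all of R1 = {X1, X5} nor all of R2 = {X1, X2, X3, X4}, so the common attributes are not a superkey of either fragment. The join is lossy.

No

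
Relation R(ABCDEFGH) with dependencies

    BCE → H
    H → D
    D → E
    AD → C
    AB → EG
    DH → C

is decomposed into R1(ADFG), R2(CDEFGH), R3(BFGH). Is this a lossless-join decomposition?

No

Chase test. Columns are ABCDEFGH; row i has aⱼ where attribute j ∈ Ri, else bᵢⱼ.
Initial tableau (one row per fragment):
  row 1: a1 b12 b13 a4 b15 a6 a7 b18
  row 2: b21 b22 a3 a4 a5 a6 a7 a8
  row 3: b31 a2 b33 b34 b35 a6 a7 a8
Rows 2 and 3 agree on H; apply H→D and equate their D entries.
Rows 1 and 2 agree on D; apply D→E and equate their E entries.
Rows 1 and 3 agree on D; apply D→E and equate their E entries.
Rows 2 and 3 agree on DH; apply DH→C and equate their C entries.
No row becomes fully distinguished — the join is lossy.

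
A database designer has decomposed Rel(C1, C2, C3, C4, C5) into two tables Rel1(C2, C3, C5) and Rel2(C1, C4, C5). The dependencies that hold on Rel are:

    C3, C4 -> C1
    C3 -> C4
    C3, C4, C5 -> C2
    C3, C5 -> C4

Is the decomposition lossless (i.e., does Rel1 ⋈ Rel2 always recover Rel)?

No

Common attributes: Rel1 ∩ Rel2 = {C5}.
No dependency enlarges {C5}, so (C5)⁺ = {C5}.
The closure contains neither all of Rel1 = {C2, C3, C5} nor all of Rel2 = {C1, C4, C5}, so the common attributes are not a superkey of either fragment. The join is lossy.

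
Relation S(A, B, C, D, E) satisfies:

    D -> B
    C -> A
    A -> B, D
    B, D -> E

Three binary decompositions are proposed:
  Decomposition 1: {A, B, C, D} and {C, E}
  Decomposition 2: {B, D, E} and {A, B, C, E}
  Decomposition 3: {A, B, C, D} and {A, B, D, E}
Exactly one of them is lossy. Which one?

Decomposition 1: common = {C}, closure = {A, B, C, D, E} → lossless.
Decomposition 2: common = {B, E}, closure = {B, E} → lossy.
Decomposition 3: common = {A, B, D}, closure = {A, B, D, E} → lossless.

Decomposition 2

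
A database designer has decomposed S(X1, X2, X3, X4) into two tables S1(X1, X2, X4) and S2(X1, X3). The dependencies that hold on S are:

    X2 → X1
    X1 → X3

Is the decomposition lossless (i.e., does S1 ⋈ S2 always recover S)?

Yes

Common attributes: S1 ∩ S2 = {X1}.
Closure of {X1}: X1 → X3 applies, adding X3. So (X1)⁺ = {X1, X3}.
This closure contains every attribute of S2, so S1 ∩ S2 → S2. The join is lossless.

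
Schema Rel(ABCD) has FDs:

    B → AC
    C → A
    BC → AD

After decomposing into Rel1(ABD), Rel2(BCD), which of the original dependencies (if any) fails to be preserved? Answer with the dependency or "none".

C → A

Check C → A: no single fragment contains all of {AC}, and the restricted closure of {C} across the fragments never reaches {A}.
B → AC is preserved.
BC → AD is preserved.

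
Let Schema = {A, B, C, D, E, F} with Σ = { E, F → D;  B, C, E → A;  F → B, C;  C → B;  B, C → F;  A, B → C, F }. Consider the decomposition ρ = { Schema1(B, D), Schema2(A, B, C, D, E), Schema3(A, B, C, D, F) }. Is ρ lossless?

Yes

Chase test. Columns are A, B, C, D, E, F; row i has aⱼ where attribute j ∈ Schemai, else bᵢⱼ.
Initial tableau (one row per fragment):
  row 1: b11 a2 b13 a4 b15 b16
  row 2: a1 a2 a3 a4 a5 b26
  row 3: a1 a2 a3 a4 b35 a6
Rows 2 and 3 agree on B, C; apply B, C→F and equate their F entries.
Row 2 is now all distinguished symbols — the join is lossless.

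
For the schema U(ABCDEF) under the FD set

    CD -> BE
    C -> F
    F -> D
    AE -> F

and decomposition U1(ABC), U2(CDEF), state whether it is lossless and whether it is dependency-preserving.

lossless but not dependency-preserving

Lossless test: (C)⁺ = {BCDEF}, which contains all of one fragment — lossless.
Dependency preservation: the restricted closure of {AE} across the fragments never reaches {F}, so AE → F cannot be enforced without a join — not preserved.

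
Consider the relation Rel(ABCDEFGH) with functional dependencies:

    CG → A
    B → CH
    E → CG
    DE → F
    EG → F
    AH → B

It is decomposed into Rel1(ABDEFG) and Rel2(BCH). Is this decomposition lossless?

Common attributes: Rel1 ∩ Rel2 = {B}.
Closure of {B}: B → CH applies, adding CH. So (B)⁺ = {BCH}.
This closure contains every attribute of Rel2, so Rel1 ∩ Rel2 → Rel2. The join is lossless.

Yes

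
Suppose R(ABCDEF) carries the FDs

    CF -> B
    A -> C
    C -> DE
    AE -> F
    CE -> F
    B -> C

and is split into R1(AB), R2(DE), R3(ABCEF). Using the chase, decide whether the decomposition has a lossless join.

No

Chase test. Columns are ABCDEF; row i has aⱼ where attribute j ∈ Ri, else bᵢⱼ.
Initial tableau (one row per fragment):
  row 1: a1 a2 b13 b14 b15 b16
  row 2: b21 b22 b23 a4 a5 b26
  row 3: a1 a2 a3 b34 a5 a6
Rows 1 and 3 agree on A; apply A→C and equate their C entries.
Rows 1 and 3 agree on C; apply C→DE and equate their DE entries.
Rows 1 and 3 agree on AE; apply AE→F and equate their F entries.
No row becomes fully distinguished — the join is lossy.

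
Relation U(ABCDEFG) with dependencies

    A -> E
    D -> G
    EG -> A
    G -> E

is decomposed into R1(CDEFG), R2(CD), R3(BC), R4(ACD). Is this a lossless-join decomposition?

Chase test. Columns are ABCDEFG; row i has aⱼ where attribute j ∈ Ri, else bᵢⱼ.
Initial tableau (one row per fragment):
  row 1: b11 b12 a3 a4 a5 a6 a7
  row 2: b21 b22 a3 a4 b25 b26 b27
  row 3: b31 a2 a3 b34 b35 b36 b37
  row 4: a1 b42 a3 a4 b45 b46 b47
Rows 1 and 2 agree on D; apply D→G and equate their G entries.
Rows 1 and 4 agree on D; apply D→G and equate their G entries.
Rows 1 and 2 agree on G; apply G→E and equate their E entries.
Rows 1 and 4 agree on G; apply G→E and equate their E entries.
Rows 1 and 2 agree on EG; apply EG→A and equate their A entries.
Rows 1 and 4 agree on EG; apply EG→A and equate their A entries.
No row becomes fully distinguished — the join is lossy.

No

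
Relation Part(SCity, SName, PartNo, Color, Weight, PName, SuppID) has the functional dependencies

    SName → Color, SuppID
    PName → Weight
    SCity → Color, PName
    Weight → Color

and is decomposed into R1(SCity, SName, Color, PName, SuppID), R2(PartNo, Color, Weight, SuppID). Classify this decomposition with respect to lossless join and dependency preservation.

Lossless test: (Color, SuppID)⁺ = {Color, SuppID}, which is a superkey of neither fragment — lossy.
Dependency preservation: the restricted closure of {PName} across the fragments never reaches {Weight}, so PName → Weight cannot be enforced without a join — not preserved.

lossy and not dependency-preserving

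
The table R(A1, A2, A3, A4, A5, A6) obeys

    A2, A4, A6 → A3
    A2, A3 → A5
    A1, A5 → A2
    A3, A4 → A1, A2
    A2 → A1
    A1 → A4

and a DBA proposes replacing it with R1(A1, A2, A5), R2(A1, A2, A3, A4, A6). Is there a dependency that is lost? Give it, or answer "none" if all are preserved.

A2, A3 → A5

Check A2, A3 → A5: no single fragment contains all of {A2, A3, A5}, and the restricted closure of {A2, A3} across the fragments never reaches {A5}.
A2, A4, A6 → A3 is preserved.
A1, A5 → A2 is preserved.
A3, A4 → A1, A2 is preserved.
A2 → A1 is preserved.
A1 → A4 is preserved.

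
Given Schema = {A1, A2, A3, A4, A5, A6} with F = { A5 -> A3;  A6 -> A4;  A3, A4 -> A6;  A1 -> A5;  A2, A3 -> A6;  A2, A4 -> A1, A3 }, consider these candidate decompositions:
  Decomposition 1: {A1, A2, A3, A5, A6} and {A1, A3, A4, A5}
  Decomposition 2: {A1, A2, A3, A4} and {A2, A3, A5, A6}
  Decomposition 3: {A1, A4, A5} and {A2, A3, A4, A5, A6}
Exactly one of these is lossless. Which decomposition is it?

Decomposition 2

Decomposition 1: common = {A1, A3, A5}, closure = {A1, A3, A5} → lossy.
Decomposition 2: common = {A2, A3}, closure = {A1, A2, A3, A4, A5, A6} → lossless.
Decomposition 3: common = {A4, A5}, closure = {A3, A4, A5, A6} → lossy.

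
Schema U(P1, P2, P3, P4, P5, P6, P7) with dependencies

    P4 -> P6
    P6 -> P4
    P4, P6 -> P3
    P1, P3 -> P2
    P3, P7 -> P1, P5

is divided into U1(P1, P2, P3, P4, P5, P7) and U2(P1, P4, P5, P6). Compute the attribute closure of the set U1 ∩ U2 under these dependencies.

P1, P2, P3, P4, P5, P6

U1 ∩ U2 = {P1, P4, P5}.
P4 → P6 applies, adding P6
P4, P6 → P3 applies, adding P3
P1, P3 → P2 applies, adding P2
Closure: {P1, P2, P3, P4, P5, P6}.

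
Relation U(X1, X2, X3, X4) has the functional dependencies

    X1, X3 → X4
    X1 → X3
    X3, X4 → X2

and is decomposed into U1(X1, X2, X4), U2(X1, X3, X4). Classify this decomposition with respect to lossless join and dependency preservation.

lossless but not dependency-preserving

Lossless test: (X1, X4)⁺ = {X1, X2, X3, X4}, which contains all of one fragment — lossless.
Dependency preservation: the restricted closure of {X3, X4} across the fragments never reaches {X2}, so X3, X4 → X2 cannot be enforced without a join — not preserved.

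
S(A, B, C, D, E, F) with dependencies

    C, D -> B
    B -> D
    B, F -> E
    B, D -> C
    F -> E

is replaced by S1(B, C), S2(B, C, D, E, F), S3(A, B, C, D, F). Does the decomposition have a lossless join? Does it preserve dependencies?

lossless and dependency-preserving

Lossless test (chase): Rows 1 and 2 agree on B; apply B→D and equate their D entries. Rows 2 and 3 agree on B, F; apply B, F→E and equate their E entries. Row 3 is now all distinguished symbols — the join is lossless.
Dependency preservation: every FD's attributes lie within a single fragment, so each can be enforced locally — preserved.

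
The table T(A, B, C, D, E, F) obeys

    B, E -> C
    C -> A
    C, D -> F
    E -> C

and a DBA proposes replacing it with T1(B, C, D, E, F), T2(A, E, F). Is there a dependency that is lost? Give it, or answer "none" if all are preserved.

C -> A

Check C → A: no single fragment contains all of {A, C}, and the restricted closure of {C} across the fragments never reaches {A}.
B, E → C is preserved.
C, D → F is preserved.
E → C is preserved.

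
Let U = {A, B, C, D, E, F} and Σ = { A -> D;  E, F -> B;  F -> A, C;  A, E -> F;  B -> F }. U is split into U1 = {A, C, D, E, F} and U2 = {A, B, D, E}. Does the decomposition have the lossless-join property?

Common attributes: U1 ∩ U2 = {A, D, E}.
Closure of {A, D, E}: A, E → F applies, adding F; E, F → B applies, adding B; F → A, C applies, adding C. So (A, D, E)⁺ = {A, B, C, D, E, F}.
This closure contains every attribute of U1, so U1 ∩ U2 → U1. The join is lossless.

Yes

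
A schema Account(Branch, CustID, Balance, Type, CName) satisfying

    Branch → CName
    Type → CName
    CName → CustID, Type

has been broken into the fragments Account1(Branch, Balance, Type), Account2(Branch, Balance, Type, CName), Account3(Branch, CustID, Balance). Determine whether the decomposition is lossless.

Chase test. Columns are Branch, CustID, Balance, Type, CName; row i has aⱼ where attribute j ∈ Accounti, else bᵢⱼ.
Initial tableau (one row per fragment):
  row 1: a1 b12 a3 a4 b15
  row 2: a1 b22 a3 a4 a5
  row 3: a1 a2 a3 b34 b35
Rows 1 and 2 agree on Branch; apply Branch→CName and equate their CName entries.
Rows 1 and 3 agree on Branch; apply Branch→CName and equate their CName entries.
Rows 1 and 2 agree on CName; apply CName→CustID, Type and equate their CustID, Type entries.
Rows 1 and 3 agree on CName; apply CName→CustID, Type and equate their CustID, Type entries.
Row 1 is now all distinguished symbols — the join is lossless.

Yes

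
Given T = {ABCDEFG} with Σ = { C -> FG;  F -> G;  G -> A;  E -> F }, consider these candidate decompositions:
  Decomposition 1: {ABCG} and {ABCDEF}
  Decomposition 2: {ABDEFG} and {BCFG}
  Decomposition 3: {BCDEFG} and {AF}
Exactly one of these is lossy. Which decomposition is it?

Decomposition 2

Decomposition 1: common = {ABC}, closure = {ABCFG} → lossless.
Decomposition 2: common = {BFG}, closure = {ABFG} → lossy.
Decomposition 3: common = {F}, closure = {AFG} → lossless.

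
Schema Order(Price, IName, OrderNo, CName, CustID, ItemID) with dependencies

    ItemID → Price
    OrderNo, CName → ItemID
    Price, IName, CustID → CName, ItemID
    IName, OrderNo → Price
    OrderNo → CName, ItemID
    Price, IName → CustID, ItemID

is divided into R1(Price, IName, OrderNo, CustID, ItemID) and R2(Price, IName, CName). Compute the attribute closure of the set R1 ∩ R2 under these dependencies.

R1 ∩ R2 = {Price, IName}.
Price, IName → CustID, ItemID applies, adding CustID, ItemID
Price, IName, CustID → CName, ItemID applies, adding CName
Closure: {Price, IName, CName, CustID, ItemID}.

Price, IName, CName, CustID, ItemID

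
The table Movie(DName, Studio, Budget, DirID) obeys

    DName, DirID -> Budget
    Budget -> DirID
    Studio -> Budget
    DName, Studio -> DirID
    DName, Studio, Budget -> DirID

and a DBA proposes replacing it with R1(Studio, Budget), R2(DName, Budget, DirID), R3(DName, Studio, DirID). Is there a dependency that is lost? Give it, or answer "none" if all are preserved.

DName, DirID → Budget lies within R2.
Budget → DirID lies within R2.
Studio → Budget lies within R1.
DName, Studio → DirID lies within R3.
DName, Studio, Budget → DirID: restricted closure across fragments reaches DirID.
Every dependency is enforceable on the fragments, so the decomposition is dependency-preserving.

none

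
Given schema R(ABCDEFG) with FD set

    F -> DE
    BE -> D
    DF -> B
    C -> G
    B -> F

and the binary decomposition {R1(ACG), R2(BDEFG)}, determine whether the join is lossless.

No

Common attributes: R1 ∩ R2 = {G}.
No dependency enlarges {G}, so (G)⁺ = {G}.
The closure contains neither all of R1 = {ACG} nor all of R2 = {BDEFG}, so the common attributes are not a superkey of either fragment. The join is lossy.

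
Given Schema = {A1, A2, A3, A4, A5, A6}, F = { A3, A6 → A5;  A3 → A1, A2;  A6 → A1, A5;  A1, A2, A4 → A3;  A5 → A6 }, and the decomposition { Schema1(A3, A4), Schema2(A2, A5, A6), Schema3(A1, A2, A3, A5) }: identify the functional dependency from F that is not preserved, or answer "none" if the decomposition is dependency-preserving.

A1, A2, A4 → A3

Check A1, A2, A4 → A3: no single fragment contains all of {A1, A2, A3, A4}, and the restricted closure of {A1, A2, A4} across the fragments never reaches {A3}.
A3, A6 → A5 is preserved.
A3 → A1, A2 is preserved.
A6 → A1, A5 is preserved.
A5 → A6 is preserved.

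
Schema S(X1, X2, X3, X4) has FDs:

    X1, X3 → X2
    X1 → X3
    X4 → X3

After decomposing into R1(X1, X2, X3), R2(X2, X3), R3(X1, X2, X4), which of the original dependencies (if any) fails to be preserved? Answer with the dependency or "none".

Check X4 → X3: no single fragment contains all of {X3, X4}, and the restricted closure of {X4} across the fragments never reaches {X3}.
X1, X3 → X2 is preserved.
X1 → X3 is preserved.

X4 → X3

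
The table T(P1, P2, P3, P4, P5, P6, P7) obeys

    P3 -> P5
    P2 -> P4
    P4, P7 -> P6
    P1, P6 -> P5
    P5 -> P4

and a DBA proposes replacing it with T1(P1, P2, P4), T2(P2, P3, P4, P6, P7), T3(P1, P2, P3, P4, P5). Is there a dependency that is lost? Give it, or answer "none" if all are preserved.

P1, P6 -> P5

Check P1, P6 → P5: no single fragment contains all of {P1, P5, P6}, and the restricted closure of {P1, P6} across the fragments never reaches {P5}.
P3 → P5 is preserved.
P2 → P4 is preserved.
P4, P7 → P6 is preserved.
P5 → P4 is preserved.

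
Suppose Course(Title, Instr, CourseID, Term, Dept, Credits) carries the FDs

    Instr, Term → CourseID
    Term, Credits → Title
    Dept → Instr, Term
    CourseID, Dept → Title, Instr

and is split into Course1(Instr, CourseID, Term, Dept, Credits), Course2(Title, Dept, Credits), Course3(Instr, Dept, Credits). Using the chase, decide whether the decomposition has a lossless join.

Yes

Chase test. Columns are Title, Instr, CourseID, Term, Dept, Credits; row i has aⱼ where attribute j ∈ Coursei, else bᵢⱼ.
Initial tableau (one row per fragment):
  row 1: b11 a2 a3 a4 a5 a6
  row 2: a1 b22 b23 b24 a5 a6
  row 3: b31 a2 b33 b34 a5 a6
Rows 1 and 2 agree on Dept; apply Dept→Instr, Term and equate their Instr, Term entries.
Rows 1 and 3 agree on Dept; apply Dept→Instr, Term and equate their Instr, Term entries.
Rows 1 and 2 agree on Instr, Term; apply Instr, Term→CourseID and equate their CourseID entries.
Rows 1 and 3 agree on Instr, Term; apply Instr, Term→CourseID and equate their CourseID entries.
Rows 1 and 2 agree on Term, Credits; apply Term, Credits→Title and equate their Title entries.
Rows 1 and 3 agree on Term, Credits; apply Term, Credits→Title and equate their Title entries.
Row 1 is now all distinguished symbols — the join is lossless.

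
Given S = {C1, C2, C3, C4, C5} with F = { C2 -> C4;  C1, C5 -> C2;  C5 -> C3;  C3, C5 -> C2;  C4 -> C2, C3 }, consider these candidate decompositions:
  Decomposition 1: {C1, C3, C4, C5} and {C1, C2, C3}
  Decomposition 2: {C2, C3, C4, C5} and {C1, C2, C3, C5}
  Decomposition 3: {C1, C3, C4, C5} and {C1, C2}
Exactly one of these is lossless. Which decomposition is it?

Decomposition 2

Decomposition 1: common = {C1, C3}, closure = {C1, C3} → lossy.
Decomposition 2: common = {C2, C3, C5}, closure = {C2, C3, C4, C5} → lossless.
Decomposition 3: common = {C1}, closure = {C1} → lossy.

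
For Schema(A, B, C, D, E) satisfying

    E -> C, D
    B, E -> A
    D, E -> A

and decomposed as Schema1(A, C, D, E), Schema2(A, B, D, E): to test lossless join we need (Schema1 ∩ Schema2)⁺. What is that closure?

A, C, D, E

Schema1 ∩ Schema2 = {A, D, E}.
E → C, D applies, adding C
Closure: {A, C, D, E}.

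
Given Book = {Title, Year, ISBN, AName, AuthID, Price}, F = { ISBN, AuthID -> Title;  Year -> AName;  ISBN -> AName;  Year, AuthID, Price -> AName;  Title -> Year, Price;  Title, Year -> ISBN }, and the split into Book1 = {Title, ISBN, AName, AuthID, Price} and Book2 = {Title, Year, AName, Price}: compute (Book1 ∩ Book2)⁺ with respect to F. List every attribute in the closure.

Book1 ∩ Book2 = {Title, AName, Price}.
Title → Year, Price applies, adding Year
Title, Year → ISBN applies, adding ISBN
Closure: {Title, Year, ISBN, AName, Price}.

Title, Year, ISBN, AName, Price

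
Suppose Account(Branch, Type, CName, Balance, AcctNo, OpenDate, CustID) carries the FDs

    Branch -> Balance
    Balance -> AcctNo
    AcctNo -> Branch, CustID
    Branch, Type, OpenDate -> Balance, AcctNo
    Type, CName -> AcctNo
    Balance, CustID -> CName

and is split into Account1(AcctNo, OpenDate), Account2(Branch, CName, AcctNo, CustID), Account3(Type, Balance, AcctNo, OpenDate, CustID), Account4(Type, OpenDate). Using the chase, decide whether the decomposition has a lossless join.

Yes

Chase test. Columns are Branch, Type, CName, Balance, AcctNo, OpenDate, CustID; row i has aⱼ where attribute j ∈ Accounti, else bᵢⱼ.
Initial tableau (one row per fragment):
  row 1: b11 b12 b13 b14 a5 a6 b17
  row 2: a1 b22 a3 b24 a5 b26 a7
  row 3: b31 a2 b33 a4 a5 a6 a7
  row 4: b41 a2 b43 b44 b45 a6 b47
Rows 1 and 2 agree on AcctNo; apply AcctNo→Branch, CustID and equate their Branch, CustID entries.
Rows 1 and 3 agree on AcctNo; apply AcctNo→Branch, CustID and equate their Branch, CustID entries.
Rows 1 and 2 agree on Branch; apply Branch→Balance and equate their Balance entries.
Rows 1 and 3 agree on Branch; apply Branch→Balance and equate their Balance entries.
Rows 1 and 2 agree on Balance, CustID; apply Balance, CustID→CName and equate their CName entries.
Rows 1 and 3 agree on Balance, CustID; apply Balance, CustID→CName and equate their CName entries.
Row 3 is now all distinguished symbols — the join is lossless.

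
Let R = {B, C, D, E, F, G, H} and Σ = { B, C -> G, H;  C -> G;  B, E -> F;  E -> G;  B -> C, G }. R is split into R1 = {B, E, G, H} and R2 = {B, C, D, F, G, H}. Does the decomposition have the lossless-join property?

Common attributes: R1 ∩ R2 = {B, G, H}.
Closure of {B, G, H}: B → C, G applies, adding C. So (B, G, H)⁺ = {B, C, G, H}.
The closure contains neither all of R1 = {B, E, G, H} nor all of R2 = {B, C, D, F, G, H}, so the common attributes are not a superkey of either fragment. The join is lossy.

No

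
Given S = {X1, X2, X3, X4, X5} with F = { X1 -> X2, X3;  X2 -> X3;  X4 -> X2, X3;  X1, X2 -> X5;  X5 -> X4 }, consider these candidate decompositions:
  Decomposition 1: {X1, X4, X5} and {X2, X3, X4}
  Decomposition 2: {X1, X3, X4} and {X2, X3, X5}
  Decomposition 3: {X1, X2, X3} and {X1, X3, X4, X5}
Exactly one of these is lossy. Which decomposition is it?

Decomposition 2

Decomposition 1: common = {X4}, closure = {X2, X3, X4} → lossless.
Decomposition 2: common = {X3}, closure = {X3} → lossy.
Decomposition 3: common = {X1, X3}, closure = {X1, X2, X3, X4, X5} → lossless.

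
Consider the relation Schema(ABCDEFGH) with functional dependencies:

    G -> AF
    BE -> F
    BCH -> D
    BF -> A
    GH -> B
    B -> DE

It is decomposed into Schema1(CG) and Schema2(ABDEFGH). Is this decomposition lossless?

Common attributes: Schema1 ∩ Schema2 = {G}.
Closure of {G}: G → AF applies, adding AF. So (G)⁺ = {AFG}.
The closure contains neither all of Schema1 = {CG} nor all of Schema2 = {ABDEFGH}, so the common attributes are not a superkey of either fragment. The join is lossy.

No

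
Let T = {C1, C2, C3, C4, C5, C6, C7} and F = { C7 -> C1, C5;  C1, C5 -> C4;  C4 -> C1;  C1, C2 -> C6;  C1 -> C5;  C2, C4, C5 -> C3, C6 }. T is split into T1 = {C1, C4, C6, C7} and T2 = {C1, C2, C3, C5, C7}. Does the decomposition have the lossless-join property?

No

Common attributes: T1 ∩ T2 = {C1, C7}.
Closure of {C1, C7}: C7 → C1, C5 applies, adding C5; C1, C5 → C4 applies, adding C4. So (C1, C7)⁺ = {C1, C4, C5, C7}.
The closure contains neither all of T1 = {C1, C4, C6, C7} nor all of T2 = {C1, C2, C3, C5, C7}, so the common attributes are not a superkey of either fragment. The join is lossy.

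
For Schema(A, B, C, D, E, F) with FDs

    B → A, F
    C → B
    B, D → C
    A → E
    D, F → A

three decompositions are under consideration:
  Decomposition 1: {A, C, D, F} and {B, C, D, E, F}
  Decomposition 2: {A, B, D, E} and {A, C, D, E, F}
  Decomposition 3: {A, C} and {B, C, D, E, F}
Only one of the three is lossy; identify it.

Decomposition 1: common = {C, D, F}, closure = {A, B, C, D, E, F} → lossless.
Decomposition 2: common = {A, D, E}, closure = {A, D, E} → lossy.
Decomposition 3: common = {C}, closure = {A, B, C, E, F} → lossless.

Decomposition 2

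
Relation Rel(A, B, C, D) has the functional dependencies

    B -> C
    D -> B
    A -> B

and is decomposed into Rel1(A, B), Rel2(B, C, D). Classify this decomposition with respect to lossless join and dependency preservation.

lossy but dependency-preserving

Lossless test: (B)⁺ = {B, C}, which is a superkey of neither fragment — lossy.
Dependency preservation: every FD's attributes lie within a single fragment, so each can be enforced locally — preserved.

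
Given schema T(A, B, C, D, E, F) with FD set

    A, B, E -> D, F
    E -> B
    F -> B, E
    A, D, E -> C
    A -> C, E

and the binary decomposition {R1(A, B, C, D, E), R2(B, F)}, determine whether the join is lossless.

Common attributes: R1 ∩ R2 = {B}.
No dependency enlarges {B}, so (B)⁺ = {B}.
The closure contains neither all of R1 = {A, B, C, D, E} nor all of R2 = {B, F}, so the common attributes are not a superkey of either fragment. The join is lossy.

No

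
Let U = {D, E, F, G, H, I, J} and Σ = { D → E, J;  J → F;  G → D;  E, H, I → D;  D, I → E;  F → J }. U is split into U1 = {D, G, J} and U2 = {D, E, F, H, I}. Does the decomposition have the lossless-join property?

Common attributes: U1 ∩ U2 = {D}.
Closure of {D}: D → E, J applies, adding E, J; J → F applies, adding F. So (D)⁺ = {D, E, F, J}.
The closure contains neither all of U1 = {D, G, J} nor all of U2 = {D, E, F, H, I}, so the common attributes are not a superkey of either fragment. The join is lossy.

No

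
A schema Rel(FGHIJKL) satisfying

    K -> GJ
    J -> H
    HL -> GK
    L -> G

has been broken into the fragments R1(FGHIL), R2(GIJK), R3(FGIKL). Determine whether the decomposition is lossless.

No

Chase test. Columns are FGHIJKL; row i has aⱼ where attribute j ∈ Ri, else bᵢⱼ.
Initial tableau (one row per fragment):
  row 1: a1 a2 a3 a4 b15 b16 a7
  row 2: b21 a2 b23 a4 a5 a6 b27
  row 3: a1 a2 b33 a4 b35 a6 a7
Rows 2 and 3 agree on K; apply K→GJ and equate their GJ entries.
Rows 2 and 3 agree on J; apply J→H and equate their H entries.
No row becomes fully distinguished — the join is lossy.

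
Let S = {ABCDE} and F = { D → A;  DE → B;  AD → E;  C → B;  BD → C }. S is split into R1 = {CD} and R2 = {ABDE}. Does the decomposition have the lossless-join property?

Yes

Common attributes: R1 ∩ R2 = {D}.
Closure of {D}: D → A applies, adding A; AD → E applies, adding E; DE → B applies, adding B; BD → C applies, adding C. So (D)⁺ = {ABCDE}.
This closure contains every attribute of R1, so R1 ∩ R2 → R1. The join is lossless.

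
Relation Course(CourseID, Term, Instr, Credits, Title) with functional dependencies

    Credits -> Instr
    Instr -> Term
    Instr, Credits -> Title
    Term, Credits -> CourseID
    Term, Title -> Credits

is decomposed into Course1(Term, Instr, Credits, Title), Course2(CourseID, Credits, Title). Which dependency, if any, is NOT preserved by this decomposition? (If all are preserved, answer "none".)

Credits → Instr lies within Course1.
Instr → Term lies within Course1.
Instr, Credits → Title lies within Course1.
Term, Credits → CourseID: restricted closure across fragments reaches CourseID.
Term, Title → Credits lies within Course1.
Every dependency is enforceable on the fragments, so the decomposition is dependency-preserving.

none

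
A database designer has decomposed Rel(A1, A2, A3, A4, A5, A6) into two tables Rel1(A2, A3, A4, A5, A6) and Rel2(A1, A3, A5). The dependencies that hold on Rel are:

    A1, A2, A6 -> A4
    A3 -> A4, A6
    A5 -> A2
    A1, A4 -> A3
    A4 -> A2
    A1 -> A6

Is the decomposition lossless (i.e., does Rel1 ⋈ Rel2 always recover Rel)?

Common attributes: Rel1 ∩ Rel2 = {A3, A5}.
Closure of {A3, A5}: A3 → A4, A6 applies, adding A4, A6; A5 → A2 applies, adding A2. So (A3, A5)⁺ = {A2, A3, A4, A5, A6}.
This closure contains every attribute of Rel1, so Rel1 ∩ Rel2 → Rel1. The join is lossless.

Yes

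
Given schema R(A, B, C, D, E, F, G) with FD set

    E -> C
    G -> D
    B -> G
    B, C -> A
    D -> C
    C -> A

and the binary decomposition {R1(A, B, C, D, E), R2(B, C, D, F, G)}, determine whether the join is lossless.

Common attributes: R1 ∩ R2 = {B, C, D}.
Closure of {B, C, D}: B → G applies, adding G; B, C → A applies, adding A. So (B, C, D)⁺ = {A, B, C, D, G}.
The closure contains neither all of R1 = {A, B, C, D, E} nor all of R2 = {B, C, D, F, G}, so the common attributes are not a superkey of either fragment. The join is lossy.

No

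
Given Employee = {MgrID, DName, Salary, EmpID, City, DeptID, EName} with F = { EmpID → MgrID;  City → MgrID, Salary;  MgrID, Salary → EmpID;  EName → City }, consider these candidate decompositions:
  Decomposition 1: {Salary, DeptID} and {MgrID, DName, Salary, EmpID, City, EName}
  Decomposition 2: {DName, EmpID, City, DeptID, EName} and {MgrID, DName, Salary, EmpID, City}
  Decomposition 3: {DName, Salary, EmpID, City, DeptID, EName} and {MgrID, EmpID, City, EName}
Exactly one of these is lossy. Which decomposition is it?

Decomposition 1: common = {Salary}, closure = {Salary} → lossy.
Decomposition 2: common = {DName, EmpID, City}, closure = {MgrID, DName, Salary, EmpID, City} → lossless.
Decomposition 3: common = {EmpID, City, EName}, closure = {MgrID, Salary, EmpID, City, EName} → lossless.

Decomposition 1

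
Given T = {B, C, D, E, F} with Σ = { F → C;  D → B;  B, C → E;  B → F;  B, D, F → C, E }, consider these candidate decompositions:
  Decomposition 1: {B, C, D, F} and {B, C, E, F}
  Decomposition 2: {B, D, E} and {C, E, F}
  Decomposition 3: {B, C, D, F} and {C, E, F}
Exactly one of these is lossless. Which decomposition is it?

Decomposition 1: common = {B, C, F}, closure = {B, C, E, F} → lossless.
Decomposition 2: common = {E}, closure = {E} → lossy.
Decomposition 3: common = {C, F}, closure = {C, F} → lossy.

Decomposition 1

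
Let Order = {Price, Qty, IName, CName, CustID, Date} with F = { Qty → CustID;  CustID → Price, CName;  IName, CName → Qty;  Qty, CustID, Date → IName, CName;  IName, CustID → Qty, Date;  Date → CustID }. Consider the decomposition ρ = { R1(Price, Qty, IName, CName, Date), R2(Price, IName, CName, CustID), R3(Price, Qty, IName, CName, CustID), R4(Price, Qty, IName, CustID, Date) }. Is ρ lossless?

Yes

Chase test. Columns are Price, Qty, IName, CName, CustID, Date; row i has aⱼ where attribute j ∈ Ri, else bᵢⱼ.
Initial tableau (one row per fragment):
  row 1: a1 a2 a3 a4 b15 a6
  row 2: a1 b22 a3 a4 a5 b26
  row 3: a1 a2 a3 a4 a5 b36
  row 4: a1 a2 a3 b44 a5 a6
Rows 1 and 3 agree on Qty; apply Qty→CustID and equate their CustID entries.
Rows 1 and 4 agree on CustID; apply CustID→Price, CName and equate their Price, CName entries.
Rows 1 and 2 agree on IName, CName; apply IName, CName→Qty and equate their Qty entries.
Rows 1 and 2 agree on IName, CustID; apply IName, CustID→Qty, Date and equate their Qty, Date entries.
Rows 1 and 3 agree on IName, CustID; apply IName, CustID→Qty, Date and equate their Qty, Date entries.
Row 1 is now all distinguished symbols — the join is lossless.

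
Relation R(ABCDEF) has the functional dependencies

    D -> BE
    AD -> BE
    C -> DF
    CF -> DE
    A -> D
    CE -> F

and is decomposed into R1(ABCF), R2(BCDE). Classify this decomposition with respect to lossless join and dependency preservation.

lossless but not dependency-preserving

Lossless test: (BC)⁺ = {BCDEF}, which contains all of one fragment — lossless.
Dependency preservation: the restricted closure of {A} across the fragments never reaches {D}, so A → D cannot be enforced without a join — not preserved.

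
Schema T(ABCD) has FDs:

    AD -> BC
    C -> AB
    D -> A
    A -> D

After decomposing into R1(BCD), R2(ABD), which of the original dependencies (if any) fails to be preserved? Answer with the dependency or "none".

none

AD → BC: restricted closure across fragments reaches BC.
C → AB: restricted closure across fragments reaches AB.
D → A lies within R2.
A → D lies within R2.
Every dependency is enforceable on the fragments, so the decomposition is dependency-preserving.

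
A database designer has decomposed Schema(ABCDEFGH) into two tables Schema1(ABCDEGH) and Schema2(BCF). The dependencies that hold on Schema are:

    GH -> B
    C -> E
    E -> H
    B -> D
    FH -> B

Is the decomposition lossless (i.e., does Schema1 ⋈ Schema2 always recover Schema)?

Common attributes: Schema1 ∩ Schema2 = {BC}.
Closure of {BC}: C → E applies, adding E; E → H applies, adding H; B → D applies, adding D. So (BC)⁺ = {BCDEH}.
The closure contains neither all of Schema1 = {ABCDEGH} nor all of Schema2 = {BCF}, so the common attributes are not a superkey of either fragment. The join is lossy.

No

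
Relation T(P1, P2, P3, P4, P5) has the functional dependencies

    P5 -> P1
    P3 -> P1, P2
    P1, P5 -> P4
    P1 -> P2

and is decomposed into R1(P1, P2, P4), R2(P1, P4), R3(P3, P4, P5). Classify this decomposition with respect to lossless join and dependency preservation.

lossy and not dependency-preserving

Lossless test (chase): Rows 1 and 2 agree on P1; apply P1→P2 and equate their P2 entries. No row becomes fully distinguished — the join is lossy.
Dependency preservation: the restricted closure of {P5} across the fragments never reaches {P1}, so P5 → P1 cannot be enforced without a join — not preserved.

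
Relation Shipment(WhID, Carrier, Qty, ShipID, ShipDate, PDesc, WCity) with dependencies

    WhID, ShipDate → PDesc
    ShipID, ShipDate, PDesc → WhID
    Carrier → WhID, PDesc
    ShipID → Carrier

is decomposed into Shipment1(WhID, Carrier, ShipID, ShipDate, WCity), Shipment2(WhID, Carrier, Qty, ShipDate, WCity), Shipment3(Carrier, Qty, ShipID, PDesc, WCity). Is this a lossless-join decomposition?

Chase test. Columns are WhID, Carrier, Qty, ShipID, ShipDate, PDesc, WCity; row i has aⱼ where attribute j ∈ Shipmenti, else bᵢⱼ.
Initial tableau (one row per fragment):
  row 1: a1 a2 b13 a4 a5 b16 a7
  row 2: a1 a2 a3 b24 a5 b26 a7
  row 3: b31 a2 a3 a4 b35 a6 a7
Rows 1 and 2 agree on WhID, ShipDate; apply WhID, ShipDate→PDesc and equate their PDesc entries.
Rows 1 and 3 agree on Carrier; apply Carrier→WhID, PDesc and equate their WhID, PDesc entries.
No row becomes fully distinguished — the join is lossy.

No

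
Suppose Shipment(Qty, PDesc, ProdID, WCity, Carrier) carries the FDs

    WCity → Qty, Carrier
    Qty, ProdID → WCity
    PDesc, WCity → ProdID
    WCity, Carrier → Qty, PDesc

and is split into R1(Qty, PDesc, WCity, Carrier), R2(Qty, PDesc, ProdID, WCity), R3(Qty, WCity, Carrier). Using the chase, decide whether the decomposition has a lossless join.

Chase test. Columns are Qty, PDesc, ProdID, WCity, Carrier; row i has aⱼ where attribute j ∈ Ri, else bᵢⱼ.
Initial tableau (one row per fragment):
  row 1: a1 a2 b13 a4 a5
  row 2: a1 a2 a3 a4 b25
  row 3: a1 b32 b33 a4 a5
Rows 1 and 2 agree on WCity; apply WCity→Qty, Carrier and equate their Qty, Carrier entries.
Rows 1 and 2 agree on PDesc, WCity; apply PDesc, WCity→ProdID and equate their ProdID entries.
Rows 1 and 3 agree on WCity, Carrier; apply WCity, Carrier→Qty, PDesc and equate their Qty, PDesc entries.
Rows 1 and 3 agree on PDesc, WCity; apply PDesc, WCity→ProdID and equate their ProdID entries.
Row 1 is now all distinguished symbols — the join is lossless.

Yes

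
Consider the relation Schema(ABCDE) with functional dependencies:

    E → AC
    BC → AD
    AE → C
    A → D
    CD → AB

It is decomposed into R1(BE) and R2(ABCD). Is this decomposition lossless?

Common attributes: R1 ∩ R2 = {B}.
No dependency enlarges {B}, so (B)⁺ = {B}.
The closure contains neither all of R1 = {BE} nor all of R2 = {ABCD}, so the common attributes are not a superkey of either fragment. The join is lossy.

No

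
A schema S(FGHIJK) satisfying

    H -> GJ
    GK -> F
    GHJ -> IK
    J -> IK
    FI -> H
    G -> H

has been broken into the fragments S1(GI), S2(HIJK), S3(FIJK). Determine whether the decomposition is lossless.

No

Chase test. Columns are FGHIJK; row i has aⱼ where attribute j ∈ Si, else bᵢⱼ.
Initial tableau (one row per fragment):
  row 1: b11 a2 b13 a4 b15 b16
  row 2: b21 b22 a3 a4 a5 a6
  row 3: a1 b32 b33 a4 a5 a6
No row becomes fully distinguished — the join is lossy.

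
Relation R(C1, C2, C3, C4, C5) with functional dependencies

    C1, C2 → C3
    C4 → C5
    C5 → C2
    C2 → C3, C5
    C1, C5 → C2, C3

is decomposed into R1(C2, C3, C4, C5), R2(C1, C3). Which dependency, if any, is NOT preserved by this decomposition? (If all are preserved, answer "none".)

C1, C2 → C3: restricted closure across fragments reaches C3.
C4 → C5 lies within R1.
C5 → C2 lies within R1.
C2 → C3, C5 lies within R1.
C1, C5 → C2, C3: restricted closure across fragments reaches C2, C3.
Every dependency is enforceable on the fragments, so the decomposition is dependency-preserving.

none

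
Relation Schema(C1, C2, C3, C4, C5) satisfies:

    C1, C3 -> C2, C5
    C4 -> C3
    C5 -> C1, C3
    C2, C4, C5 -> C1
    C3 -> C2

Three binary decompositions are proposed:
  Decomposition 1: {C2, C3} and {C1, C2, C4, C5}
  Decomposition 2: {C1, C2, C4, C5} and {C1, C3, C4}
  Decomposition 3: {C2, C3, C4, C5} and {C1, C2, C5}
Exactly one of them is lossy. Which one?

Decomposition 1

Decomposition 1: common = {C2}, closure = {C2} → lossy.
Decomposition 2: common = {C1, C4}, closure = {C1, C2, C3, C4, C5} → lossless.
Decomposition 3: common = {C2, C5}, closure = {C1, C2, C3, C5} → lossless.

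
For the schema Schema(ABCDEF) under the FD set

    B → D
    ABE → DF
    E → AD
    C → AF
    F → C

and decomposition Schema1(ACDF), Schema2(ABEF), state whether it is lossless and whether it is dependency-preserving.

lossy and not dependency-preserving

Lossless test: (AF)⁺ = {ACF}, which is a superkey of neither fragment — lossy.
Dependency preservation: the restricted closure of {B} across the fragments never reaches {D}, so B → D cannot be enforced without a join — not preserved.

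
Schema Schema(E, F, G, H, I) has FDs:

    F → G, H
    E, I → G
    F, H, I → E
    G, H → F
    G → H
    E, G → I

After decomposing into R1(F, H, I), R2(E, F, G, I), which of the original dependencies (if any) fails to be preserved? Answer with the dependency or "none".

none

F → G, H: restricted closure across fragments reaches G, H.
E, I → G lies within R2.
F, H, I → E: restricted closure across fragments reaches E.
G, H → F: restricted closure across fragments reaches F.
G → H: restricted closure across fragments reaches H.
E, G → I lies within R2.
Every dependency is enforceable on the fragments, so the decomposition is dependency-preserving.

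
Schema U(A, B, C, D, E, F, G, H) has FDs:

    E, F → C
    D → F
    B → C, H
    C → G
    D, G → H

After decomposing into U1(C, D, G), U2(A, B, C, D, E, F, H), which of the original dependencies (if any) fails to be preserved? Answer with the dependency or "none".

D, G → H

Check D, G → H: no single fragment contains all of {D, G, H}, and the restricted closure of {D, G} across the fragments never reaches {H}.
E, F → C is preserved.
D → F is preserved.
B → C, H is preserved.
C → G is preserved.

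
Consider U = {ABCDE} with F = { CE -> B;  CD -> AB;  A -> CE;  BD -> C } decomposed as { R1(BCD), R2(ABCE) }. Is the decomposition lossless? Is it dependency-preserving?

Lossless test: (BC)⁺ = {BC}, which is a superkey of neither fragment — lossy.
Dependency preservation: the restricted closure of {CD} across the fragments never reaches {AB}, so CD → AB cannot be enforced without a join — not preserved.

lossy and not dependency-preserving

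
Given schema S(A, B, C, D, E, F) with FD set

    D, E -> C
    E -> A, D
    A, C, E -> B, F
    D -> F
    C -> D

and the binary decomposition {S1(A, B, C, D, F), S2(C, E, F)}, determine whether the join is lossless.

No

Common attributes: S1 ∩ S2 = {C, F}.
Closure of {C, F}: C → D applies, adding D. So (C, F)⁺ = {C, D, F}.
The closure contains neither all of S1 = {A, B, C, D, F} nor all of S2 = {C, E, F}, so the common attributes are not a superkey of either fragment. The join is lossy.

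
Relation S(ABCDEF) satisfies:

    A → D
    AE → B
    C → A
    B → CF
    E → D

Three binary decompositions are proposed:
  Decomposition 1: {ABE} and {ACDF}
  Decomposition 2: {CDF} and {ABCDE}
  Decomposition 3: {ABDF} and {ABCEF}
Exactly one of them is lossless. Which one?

Decomposition 3

Decomposition 1: common = {A}, closure = {AD} → lossy.
Decomposition 2: common = {CD}, closure = {ACD} → lossy.
Decomposition 3: common = {ABF}, closure = {ABCDF} → lossless.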